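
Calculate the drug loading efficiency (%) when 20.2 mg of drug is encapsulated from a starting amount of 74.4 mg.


Drug loading efficiency = (drug loaded / drug initial) * 100
DLE = 20.2 / 74.4 * 100
DLE = 0.2715 * 100
DLE = 27.15%

27.15


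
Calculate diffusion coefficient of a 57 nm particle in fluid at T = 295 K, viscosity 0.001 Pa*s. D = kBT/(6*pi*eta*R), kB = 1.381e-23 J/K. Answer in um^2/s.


Radius R = 57/2 = 28.5 nm = 2.85e-08 m
D = kB*T / (6*pi*eta*R)
D = 1.381e-23 * 295 / (6 * pi * 0.001 * 2.85e-08)
D = 7.5835e-12 m^2/s = 7.584 um^2/s

7.584


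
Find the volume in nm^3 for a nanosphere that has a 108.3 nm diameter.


Radius r = 108.3/2 = 54.15 nm
Volume V = (4/3) * pi * r^3
V = (4/3) * pi * (54.15)^3
V = 665095.47 nm^3

665095.47


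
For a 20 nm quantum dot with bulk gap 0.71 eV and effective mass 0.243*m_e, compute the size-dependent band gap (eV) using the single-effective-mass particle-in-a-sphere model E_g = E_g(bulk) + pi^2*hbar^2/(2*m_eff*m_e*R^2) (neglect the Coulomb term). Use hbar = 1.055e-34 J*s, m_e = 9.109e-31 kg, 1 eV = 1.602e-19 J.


Radius R = 20/2 nm = 1e-08 m
Confinement energy dE = pi^2 * hbar^2 / (2 * m_eff * m_e * R^2)
dE = pi^2 * (1.055e-34)^2 / (2 * 0.243 * 9.109e-31 * (1e-08)^2) J, divided by 1.602e-19 J/eV
dE = 0.0155 eV
Total band gap = E_g(bulk) + dE = 0.71 + 0.0155 = 0.7255 eV

0.7255


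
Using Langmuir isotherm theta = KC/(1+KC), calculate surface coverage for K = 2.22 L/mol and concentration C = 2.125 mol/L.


Langmuir isotherm: theta = K*C / (1 + K*C)
K*C = 2.22 * 2.125 = 4.7175
theta = 4.7175 / (1 + 4.7175) = 4.7175 / 5.7175
theta = 0.8251

0.8251


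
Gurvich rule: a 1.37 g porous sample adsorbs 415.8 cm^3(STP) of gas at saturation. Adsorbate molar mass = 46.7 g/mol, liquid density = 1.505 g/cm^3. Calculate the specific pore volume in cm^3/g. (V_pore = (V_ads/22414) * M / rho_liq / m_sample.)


Moles adsorbed n = V_ads / 22414 = 415.8 / 22414 = 1.855091e-02 mol
Liquid volume V_liq = n * M / rho_liq = 1.855091e-02 * 46.7 / 1.505 = 0.57563 cm^3
Specific pore volume V_pore = V_liq / m_sample = 0.57563 / 1.37
V_pore = 0.4202 cm^3/g

0.4202


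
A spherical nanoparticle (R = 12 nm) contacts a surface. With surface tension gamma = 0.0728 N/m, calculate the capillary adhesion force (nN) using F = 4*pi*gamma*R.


Convert radius: R = 12 nm = 1.2e-08 m
F = 4 * pi * gamma * R
F = 4 * pi * 0.0728 * 1.2e-08
F = 1.0978e-08 N = 10.978 nN

10.978


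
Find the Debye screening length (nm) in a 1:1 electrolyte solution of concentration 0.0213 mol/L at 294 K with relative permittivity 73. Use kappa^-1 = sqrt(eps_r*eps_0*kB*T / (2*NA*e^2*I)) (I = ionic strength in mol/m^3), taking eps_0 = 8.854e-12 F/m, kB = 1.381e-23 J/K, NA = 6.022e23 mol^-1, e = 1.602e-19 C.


Ionic strength I = 0.0213 * 1^2 * 1000 = 21.3 mol/m^3
kappa^-1 = sqrt(73 * 8.854e-12 * 1.381e-23 * 294 / (2 * 6.022e23 * (1.602e-19)^2 * 21.3))
kappa^-1 = 1.996 nm

1.996


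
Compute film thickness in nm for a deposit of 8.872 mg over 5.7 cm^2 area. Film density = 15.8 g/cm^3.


Convert: m = 8.872 mg = 8.8720e-06 kg, A = 5.7 cm^2 = 5.7000e-04 m^2, rho = 15.8 g/cm^3 = 15800 kg/m^3
t = m / (A * rho)
t = 8.8720e-06 / (5.7000e-04 * 15800)
t = 9.8512e-07 m = 985.1 nm

985.1


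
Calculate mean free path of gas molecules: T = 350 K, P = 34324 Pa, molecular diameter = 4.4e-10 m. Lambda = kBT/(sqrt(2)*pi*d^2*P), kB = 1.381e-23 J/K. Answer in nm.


Mean free path: lambda = kB*T / (sqrt(2) * pi * d^2 * P)
lambda = 1.381e-23 * 350 / (sqrt(2) * pi * (4.4e-10)^2 * 34324)
lambda = 1.63717e-07 m
lambda = 163.72 nm

163.72


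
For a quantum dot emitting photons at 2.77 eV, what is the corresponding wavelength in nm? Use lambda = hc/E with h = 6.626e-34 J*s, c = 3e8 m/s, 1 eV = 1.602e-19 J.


Convert energy: E = 2.77 eV = 2.77 * 1.602e-19 = 4.43754e-19 J
lambda = h*c / E = 6.626e-34 * 3e8 / 4.43754e-19
lambda = 4.47951e-07 m = 448.0 nm

448.0


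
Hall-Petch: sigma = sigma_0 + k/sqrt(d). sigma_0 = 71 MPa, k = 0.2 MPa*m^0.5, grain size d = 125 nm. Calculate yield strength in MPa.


d = 125 nm = 1.25e-07 m
sqrt(d) = 0.0003535534
Hall-Petch contribution = k / sqrt(d) = 0.2 / 0.0003535534 = 565.7 MPa
sigma = sigma_0 + k/sqrt(d) = 71 + 565.7 = 636.7 MPa

636.7


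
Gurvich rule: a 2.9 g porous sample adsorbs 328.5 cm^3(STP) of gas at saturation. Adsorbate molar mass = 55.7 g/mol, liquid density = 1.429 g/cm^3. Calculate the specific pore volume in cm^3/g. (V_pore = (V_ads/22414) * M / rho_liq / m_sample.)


Moles adsorbed n = V_ads / 22414 = 328.5 / 22414 = 1.465602e-02 mol
Liquid volume V_liq = n * M / rho_liq = 1.465602e-02 * 55.7 / 1.429 = 0.57127 cm^3
Specific pore volume V_pore = V_liq / m_sample = 0.57127 / 2.9
V_pore = 0.197 cm^3/g

0.197


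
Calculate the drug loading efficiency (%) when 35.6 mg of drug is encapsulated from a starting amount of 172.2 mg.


Drug loading efficiency = (drug loaded / drug initial) * 100
DLE = 35.6 / 172.2 * 100
DLE = 0.2067 * 100
DLE = 20.67%

20.67


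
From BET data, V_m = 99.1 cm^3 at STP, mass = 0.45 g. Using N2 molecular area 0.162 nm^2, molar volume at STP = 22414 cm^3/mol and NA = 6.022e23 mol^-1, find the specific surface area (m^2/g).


Number of moles in monolayer = V_m / 22414 = 99.1 / 22414 = 0.00442134
Number of molecules = moles * NA = 0.00442134 * 6.022e23
SA = molecules * sigma / mass
SA = (99.1 / 22414) * 6.022e23 * 0.162e-18 / 0.45
SA = 958.5 m^2/g

958.5


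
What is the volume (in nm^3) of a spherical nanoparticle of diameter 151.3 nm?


Radius r = 151.3/2 = 75.65 nm
Volume V = (4/3) * pi * r^3
V = (4/3) * pi * (75.65)^3
V = 1813491.01 nm^3

1813491.01


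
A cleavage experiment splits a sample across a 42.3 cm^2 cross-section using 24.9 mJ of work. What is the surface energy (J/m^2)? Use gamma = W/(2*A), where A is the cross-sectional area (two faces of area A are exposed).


Convert: A = 42.3 cm^2 = 0.00423 m^2, W = 24.9 mJ = 0.0249 J
Cleaving exposes two faces of area A, so total new surface = 2*A and gamma = W / (2*A)
gamma = 0.0249 / (2 * 0.00423)
gamma = 2.943 J/m^2

2.943


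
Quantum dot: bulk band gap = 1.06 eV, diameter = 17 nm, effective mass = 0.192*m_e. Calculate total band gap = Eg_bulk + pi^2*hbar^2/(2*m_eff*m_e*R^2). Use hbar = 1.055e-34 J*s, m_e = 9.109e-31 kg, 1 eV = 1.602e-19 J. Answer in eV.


Radius R = 17/2 nm = 8.5e-09 m
Confinement energy dE = pi^2 * hbar^2 / (2 * m_eff * m_e * R^2)
dE = pi^2 * (1.055e-34)^2 / (2 * 0.192 * 9.109e-31 * (8.5e-09)^2) J, divided by 1.602e-19 J/eV
dE = 0.0271 eV
Total band gap = E_g(bulk) + dE = 1.06 + 0.0271 = 1.0871 eV

1.0871


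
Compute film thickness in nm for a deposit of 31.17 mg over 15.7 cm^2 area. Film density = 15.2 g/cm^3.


Convert: m = 31.17 mg = 3.1170e-05 kg, A = 15.7 cm^2 = 1.5700e-03 m^2, rho = 15.2 g/cm^3 = 15200 kg/m^3
t = m / (A * rho)
t = 3.1170e-05 / (1.5700e-03 * 15200)
t = 1.3062e-06 m = 1306.2 nm

1306.2


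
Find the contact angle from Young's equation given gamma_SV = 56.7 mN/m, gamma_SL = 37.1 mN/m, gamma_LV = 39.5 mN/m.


cos(theta) = (gamma_SV - gamma_SL) / gamma_LV
cos(theta) = (56.7 - 37.1) / 39.5
cos(theta) = 0.496203
theta = arccos(0.496203) = 60.25 degrees

60.25


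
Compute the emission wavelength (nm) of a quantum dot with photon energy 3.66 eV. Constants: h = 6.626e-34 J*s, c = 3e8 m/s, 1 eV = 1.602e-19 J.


Convert energy: E = 3.66 eV = 3.66 * 1.602e-19 = 5.86332e-19 J
lambda = h*c / E = 6.626e-34 * 3e8 / 5.86332e-19
lambda = 3.39023e-07 m = 339.0 nm

339.0


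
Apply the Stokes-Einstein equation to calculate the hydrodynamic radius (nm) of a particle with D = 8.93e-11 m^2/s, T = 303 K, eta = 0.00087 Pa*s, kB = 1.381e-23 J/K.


Stokes-Einstein: R = kB*T / (6*pi*eta*D)
R = 1.381e-23 * 303 / (6 * pi * 0.00087 * 8.93e-11)
R = 2.85736e-09 m = 2.86 nm

2.86


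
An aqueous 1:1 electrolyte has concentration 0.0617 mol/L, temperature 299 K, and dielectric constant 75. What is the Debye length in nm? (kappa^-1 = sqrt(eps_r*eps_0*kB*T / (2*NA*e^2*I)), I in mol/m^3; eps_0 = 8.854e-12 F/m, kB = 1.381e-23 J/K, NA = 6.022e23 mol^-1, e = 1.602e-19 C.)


Ionic strength I = 0.0617 * 1^2 * 1000 = 61.7 mol/m^3
kappa^-1 = sqrt(75 * 8.854e-12 * 1.381e-23 * 299 / (2 * 6.022e23 * (1.602e-19)^2 * 61.7))
kappa^-1 = 1.199 nm

1.199


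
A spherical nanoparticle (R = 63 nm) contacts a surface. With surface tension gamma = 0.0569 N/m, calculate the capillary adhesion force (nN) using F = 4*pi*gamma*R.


Convert radius: R = 63 nm = 6.3e-08 m
F = 4 * pi * gamma * R
F = 4 * pi * 0.0569 * 6.3e-08
F = 4.50467e-08 N = 45.0467 nN

45.0467


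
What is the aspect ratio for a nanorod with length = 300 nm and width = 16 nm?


Aspect ratio AR = length / diameter
AR = 300 / 16
AR = 18.75

18.75


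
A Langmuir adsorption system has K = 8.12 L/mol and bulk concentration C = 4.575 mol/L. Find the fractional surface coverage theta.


Langmuir isotherm: theta = K*C / (1 + K*C)
K*C = 8.12 * 4.575 = 37.149
theta = 37.149 / (1 + 37.149) = 37.149 / 38.149
theta = 0.9738

0.9738


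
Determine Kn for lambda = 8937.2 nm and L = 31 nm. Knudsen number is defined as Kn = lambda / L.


Knudsen number Kn = lambda / L
Kn = 8937.2 / 31
Kn = 288.2968

288.2968


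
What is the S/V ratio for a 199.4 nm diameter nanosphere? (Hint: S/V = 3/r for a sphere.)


Radius r = 199.4/2 = 99.7 nm
S/V = 3 / r = 3 / 99.7
S/V = 0.0301 nm^-1

0.0301


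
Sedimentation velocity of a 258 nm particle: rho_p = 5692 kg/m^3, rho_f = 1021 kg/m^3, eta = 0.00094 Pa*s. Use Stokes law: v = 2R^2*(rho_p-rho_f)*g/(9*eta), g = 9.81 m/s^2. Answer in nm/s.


Radius R = 258/2 nm = 1.29e-07 m
Density difference = 5692 - 1021 = 4671 kg/m^3
v = 2 * R^2 * (rho_p - rho_f) * g / (9 * eta)
v = 2 * (1.29e-07)^2 * 4671 * 9.81 / (9 * 0.00094)
v = 1.80268e-07 m/s = 180.2677 nm/s

180.2677


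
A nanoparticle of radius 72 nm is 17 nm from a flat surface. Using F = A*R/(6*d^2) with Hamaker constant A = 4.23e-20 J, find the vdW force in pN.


Convert to SI: R = 72 nm = 7.2e-08 m, d = 17 nm = 1.7e-08 m
F = A * R / (6 * d^2)
F = 4.23e-20 * 7.2e-08 / (6 * (1.7e-08)^2)
F = 1.7564e-12 N = 1.756 pN

1.756


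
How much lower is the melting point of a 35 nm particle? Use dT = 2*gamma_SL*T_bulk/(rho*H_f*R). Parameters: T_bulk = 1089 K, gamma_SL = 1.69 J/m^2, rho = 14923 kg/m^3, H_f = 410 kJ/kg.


Radius R = 35/2 = 17.5 nm = 1.75e-08 m
Convert H_f = 410 kJ/kg = 410000 J/kg
dT = 2 * gamma_SL * T_bulk / (rho * H_f * R)
dT = 2 * 1.69 * 1089 / (14923 * 410000 * 1.75e-08)
dT = 34.4 K

34.4


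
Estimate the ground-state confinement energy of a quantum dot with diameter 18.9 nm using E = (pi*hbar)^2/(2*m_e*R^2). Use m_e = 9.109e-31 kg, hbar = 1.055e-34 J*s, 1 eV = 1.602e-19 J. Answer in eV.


Radius R = 18.9/2 = 9.45 nm = 9.45e-09 m
E = (pi * 1.055e-34)^2 / (2 * 9.109e-31 * (9.45e-09)^2)
E(J) = 6.75212e-22
E = E(J) / 1.602e-19 = 0.0042 eV

0.0042


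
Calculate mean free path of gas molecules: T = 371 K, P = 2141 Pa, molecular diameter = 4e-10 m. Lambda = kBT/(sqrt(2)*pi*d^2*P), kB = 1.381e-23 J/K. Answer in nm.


Mean free path: lambda = kB*T / (sqrt(2) * pi * d^2 * P)
lambda = 1.381e-23 * 371 / (sqrt(2) * pi * (4e-10)^2 * 2141)
lambda = 3.3664e-06 m
lambda = 3366.4 nm

3366.4


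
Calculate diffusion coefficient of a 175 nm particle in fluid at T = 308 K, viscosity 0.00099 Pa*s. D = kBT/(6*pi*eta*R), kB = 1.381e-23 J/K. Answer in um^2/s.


Radius R = 175/2 = 87.5 nm = 8.75e-08 m
D = kB*T / (6*pi*eta*R)
D = 1.381e-23 * 308 / (6 * pi * 0.00099 * 8.75e-08)
D = 2.60495e-12 m^2/s = 2.605 um^2/s

2.605


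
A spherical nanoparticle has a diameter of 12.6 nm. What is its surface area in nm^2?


Radius r = 12.6/2 = 6.3 nm
Surface area SA = 4 * pi * r^2
SA = 4 * pi * (6.3)^2
SA = 498.76 nm^2

498.76


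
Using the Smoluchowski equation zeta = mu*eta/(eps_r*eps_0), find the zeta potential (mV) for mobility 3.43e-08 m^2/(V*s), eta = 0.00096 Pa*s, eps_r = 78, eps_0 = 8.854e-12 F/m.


Smoluchowski equation: zeta = mu * eta / (eps_r * eps_0)
zeta = 3.43e-08 * 0.00096 / (78 * 8.854e-12)
zeta = 0.047679 V = 47.68 mV

47.68


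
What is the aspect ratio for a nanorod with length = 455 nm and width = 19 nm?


Aspect ratio AR = length / diameter
AR = 455 / 19
AR = 23.95

23.95


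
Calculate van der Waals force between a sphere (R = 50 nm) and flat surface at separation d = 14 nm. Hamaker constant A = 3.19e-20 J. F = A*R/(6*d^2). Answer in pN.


Convert to SI: R = 50 nm = 5e-08 m, d = 14 nm = 1.4e-08 m
F = A * R / (6 * d^2)
F = 3.19e-20 * 5e-08 / (6 * (1.4e-08)^2)
F = 1.35629e-12 N = 1.356 pN

1.356


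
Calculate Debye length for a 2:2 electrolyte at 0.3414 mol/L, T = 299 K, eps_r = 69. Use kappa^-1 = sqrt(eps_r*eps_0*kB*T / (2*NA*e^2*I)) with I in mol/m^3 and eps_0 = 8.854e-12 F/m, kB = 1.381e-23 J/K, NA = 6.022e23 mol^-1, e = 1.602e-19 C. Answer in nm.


Ionic strength I = 0.3414 * 2^2 * 1000 = 1365.6 mol/m^3
kappa^-1 = sqrt(69 * 8.854e-12 * 1.381e-23 * 299 / (2 * 6.022e23 * (1.602e-19)^2 * 1365.6))
kappa^-1 = 0.244 nm

0.244


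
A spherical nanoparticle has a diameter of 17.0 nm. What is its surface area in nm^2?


Radius r = 17.0/2 = 8.5 nm
Surface area SA = 4 * pi * r^2
SA = 4 * pi * (8.5)^2
SA = 907.92 nm^2

907.92


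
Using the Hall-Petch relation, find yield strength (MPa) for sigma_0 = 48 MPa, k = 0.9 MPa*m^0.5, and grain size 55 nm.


d = 55 nm = 5.5e-08 m
sqrt(d) = 0.0002345208
Hall-Petch contribution = k / sqrt(d) = 0.9 / 0.0002345208 = 3837.6 MPa
sigma = sigma_0 + k/sqrt(d) = 48 + 3837.6 = 3885.6 MPa

3885.6


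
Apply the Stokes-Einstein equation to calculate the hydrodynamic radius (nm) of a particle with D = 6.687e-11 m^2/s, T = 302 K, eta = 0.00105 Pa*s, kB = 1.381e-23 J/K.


Stokes-Einstein: R = kB*T / (6*pi*eta*D)
R = 1.381e-23 * 302 / (6 * pi * 0.00105 * 6.687e-11)
R = 3.15122e-09 m = 3.15 nm

3.15


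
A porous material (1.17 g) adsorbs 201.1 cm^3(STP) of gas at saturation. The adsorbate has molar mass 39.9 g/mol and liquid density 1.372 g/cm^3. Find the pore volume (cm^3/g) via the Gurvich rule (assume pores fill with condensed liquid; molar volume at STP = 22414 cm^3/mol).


Moles adsorbed n = V_ads / 22414 = 201.1 / 22414 = 8.972071e-03 mol
Liquid volume V_liq = n * M / rho_liq = 8.972071e-03 * 39.9 / 1.372 = 0.26092 cm^3
Specific pore volume V_pore = V_liq / m_sample = 0.26092 / 1.17
V_pore = 0.223 cm^3/g

0.223


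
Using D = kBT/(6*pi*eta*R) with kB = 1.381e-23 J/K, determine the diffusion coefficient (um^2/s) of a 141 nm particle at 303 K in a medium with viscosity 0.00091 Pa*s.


Radius R = 141/2 = 70.5 nm = 7.05e-08 m
D = kB*T / (6*pi*eta*R)
D = 1.381e-23 * 303 / (6 * pi * 0.00091 * 7.05e-08)
D = 3.46023e-12 m^2/s = 3.46 um^2/s

3.46


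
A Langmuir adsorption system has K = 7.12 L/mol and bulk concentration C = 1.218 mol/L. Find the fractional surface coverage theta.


Langmuir isotherm: theta = K*C / (1 + K*C)
K*C = 7.12 * 1.218 = 8.67216
theta = 8.67216 / (1 + 8.67216) = 8.67216 / 9.67216
theta = 0.8966

0.8966


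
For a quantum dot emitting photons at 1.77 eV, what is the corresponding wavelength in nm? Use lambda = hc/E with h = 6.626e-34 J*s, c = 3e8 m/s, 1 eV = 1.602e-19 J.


Convert energy: E = 1.77 eV = 1.77 * 1.602e-19 = 2.83554e-19 J
lambda = h*c / E = 6.626e-34 * 3e8 / 2.83554e-19
lambda = 7.0103e-07 m = 701.0 nm

701.0


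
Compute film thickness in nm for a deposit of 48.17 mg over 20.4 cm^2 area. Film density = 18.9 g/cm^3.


Convert: m = 48.17 mg = 4.8170e-05 kg, A = 20.4 cm^2 = 2.0400e-03 m^2, rho = 18.9 g/cm^3 = 18900 kg/m^3
t = m / (A * rho)
t = 4.8170e-05 / (2.0400e-03 * 18900)
t = 1.2494e-06 m = 1249.4 nm

1249.4


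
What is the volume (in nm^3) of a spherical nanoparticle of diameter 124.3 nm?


Radius r = 124.3/2 = 62.15 nm
Volume V = (4/3) * pi * r^3
V = (4/3) * pi * (62.15)^3
V = 1005569.31 nm^3

1005569.31


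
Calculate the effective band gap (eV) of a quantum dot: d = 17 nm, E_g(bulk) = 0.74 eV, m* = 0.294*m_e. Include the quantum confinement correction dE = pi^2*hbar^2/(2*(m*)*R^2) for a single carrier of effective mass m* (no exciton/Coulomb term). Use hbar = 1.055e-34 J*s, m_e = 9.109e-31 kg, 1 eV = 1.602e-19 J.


Radius R = 17/2 nm = 8.5e-09 m
Confinement energy dE = pi^2 * hbar^2 / (2 * m_eff * m_e * R^2)
dE = pi^2 * (1.055e-34)^2 / (2 * 0.294 * 9.109e-31 * (8.5e-09)^2) J, divided by 1.602e-19 J/eV
dE = 0.0177 eV
Total band gap = E_g(bulk) + dE = 0.74 + 0.0177 = 0.7577 eV

0.7577


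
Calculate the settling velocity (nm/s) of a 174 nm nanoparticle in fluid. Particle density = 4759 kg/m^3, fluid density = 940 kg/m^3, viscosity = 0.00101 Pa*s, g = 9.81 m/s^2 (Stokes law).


Radius R = 174/2 nm = 8.7e-08 m
Density difference = 4759 - 940 = 3819 kg/m^3
v = 2 * R^2 * (rho_p - rho_f) * g / (9 * eta)
v = 2 * (8.7e-08)^2 * 3819 * 9.81 / (9 * 0.00101)
v = 6.23912e-08 m/s = 62.3912 nm/s

62.3912


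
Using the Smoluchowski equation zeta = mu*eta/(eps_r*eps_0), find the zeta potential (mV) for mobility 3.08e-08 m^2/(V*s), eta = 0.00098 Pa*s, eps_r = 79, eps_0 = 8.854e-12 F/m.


Smoluchowski equation: zeta = mu * eta / (eps_r * eps_0)
zeta = 3.08e-08 * 0.00098 / (79 * 8.854e-12)
zeta = 0.043153 V = 43.15 mV

43.15


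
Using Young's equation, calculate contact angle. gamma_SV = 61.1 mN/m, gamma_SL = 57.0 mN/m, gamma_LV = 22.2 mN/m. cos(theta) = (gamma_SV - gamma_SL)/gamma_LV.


cos(theta) = (gamma_SV - gamma_SL) / gamma_LV
cos(theta) = (61.1 - 57.0) / 22.2
cos(theta) = 0.184685
theta = arccos(0.184685) = 79.36 degrees

79.36


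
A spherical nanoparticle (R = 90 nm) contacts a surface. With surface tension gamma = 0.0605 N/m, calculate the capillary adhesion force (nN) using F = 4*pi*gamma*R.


Convert radius: R = 90 nm = 9e-08 m
F = 4 * pi * gamma * R
F = 4 * pi * 0.0605 * 9e-08
F = 6.84239e-08 N = 68.4239 nN

68.4239


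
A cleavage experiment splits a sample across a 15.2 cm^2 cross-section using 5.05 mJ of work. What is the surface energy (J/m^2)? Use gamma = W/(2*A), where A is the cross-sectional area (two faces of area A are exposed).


Convert: A = 15.2 cm^2 = 0.00152 m^2, W = 5.05 mJ = 0.00505 J
Cleaving exposes two faces of area A, so total new surface = 2*A and gamma = W / (2*A)
gamma = 0.00505 / (2 * 0.00152)
gamma = 1.661 J/m^2

1.661


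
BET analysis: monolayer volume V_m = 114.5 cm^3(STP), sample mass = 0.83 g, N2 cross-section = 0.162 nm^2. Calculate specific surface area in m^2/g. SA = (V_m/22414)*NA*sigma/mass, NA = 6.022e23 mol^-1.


Number of moles in monolayer = V_m / 22414 = 114.5 / 22414 = 0.00510841
Number of molecules = moles * NA = 0.00510841 * 6.022e23
SA = molecules * sigma / mass
SA = (114.5 / 22414) * 6.022e23 * 0.162e-18 / 0.83
SA = 600.4 m^2/g

600.4


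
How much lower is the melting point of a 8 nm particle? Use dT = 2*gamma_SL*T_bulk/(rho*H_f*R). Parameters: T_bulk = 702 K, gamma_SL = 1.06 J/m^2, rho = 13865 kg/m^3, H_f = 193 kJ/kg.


Radius R = 8/2 = 4 nm = 4e-09 m
Convert H_f = 193 kJ/kg = 193000 J/kg
dT = 2 * gamma_SL * T_bulk / (rho * H_f * R)
dT = 2 * 1.06 * 702 / (13865 * 193000 * 4e-09)
dT = 139.0 K

139.0


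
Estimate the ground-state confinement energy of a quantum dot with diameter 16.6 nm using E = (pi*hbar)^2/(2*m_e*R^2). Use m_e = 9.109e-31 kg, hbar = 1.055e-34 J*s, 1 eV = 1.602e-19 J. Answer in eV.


Radius R = 16.6/2 = 8.3 nm = 8.3e-09 m
E = (pi * 1.055e-34)^2 / (2 * 9.109e-31 * (8.3e-09)^2)
E(J) = 8.75282e-22
E = E(J) / 1.602e-19 = 0.0055 eV

0.0055


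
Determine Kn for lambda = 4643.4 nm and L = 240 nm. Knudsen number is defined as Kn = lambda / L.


Knudsen number Kn = lambda / L
Kn = 4643.4 / 240
Kn = 19.3475

19.3475


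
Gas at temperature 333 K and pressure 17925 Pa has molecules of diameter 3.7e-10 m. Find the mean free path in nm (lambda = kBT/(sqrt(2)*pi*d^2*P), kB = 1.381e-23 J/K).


Mean free path: lambda = kB*T / (sqrt(2) * pi * d^2 * P)
lambda = 1.381e-23 * 333 / (sqrt(2) * pi * (3.7e-10)^2 * 17925)
lambda = 4.21804e-07 m
lambda = 421.8 nm

421.8


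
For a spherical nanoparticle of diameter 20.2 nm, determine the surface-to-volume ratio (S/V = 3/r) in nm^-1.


Radius r = 20.2/2 = 10.1 nm
S/V = 3 / r = 3 / 10.1
S/V = 0.297 nm^-1

0.297


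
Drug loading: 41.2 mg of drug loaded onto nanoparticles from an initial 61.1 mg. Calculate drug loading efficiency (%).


Drug loading efficiency = (drug loaded / drug initial) * 100
DLE = 41.2 / 61.1 * 100
DLE = 0.6743 * 100
DLE = 67.43%

67.43


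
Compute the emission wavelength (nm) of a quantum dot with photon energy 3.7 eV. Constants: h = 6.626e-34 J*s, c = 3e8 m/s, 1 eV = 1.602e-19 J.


Convert energy: E = 3.7 eV = 3.7 * 1.602e-19 = 5.9274e-19 J
lambda = h*c / E = 6.626e-34 * 3e8 / 5.9274e-19
lambda = 3.35358e-07 m = 335.4 nm

335.4


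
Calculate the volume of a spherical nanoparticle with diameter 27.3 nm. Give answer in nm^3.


Radius r = 27.3/2 = 13.65 nm
Volume V = (4/3) * pi * r^3
V = (4/3) * pi * (13.65)^3
V = 10653.36 nm^3

10653.36


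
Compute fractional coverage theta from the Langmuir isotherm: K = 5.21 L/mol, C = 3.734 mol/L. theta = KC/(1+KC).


Langmuir isotherm: theta = K*C / (1 + K*C)
K*C = 5.21 * 3.734 = 19.45414
theta = 19.45414 / (1 + 19.45414) = 19.45414 / 20.45414
theta = 0.9511

0.9511


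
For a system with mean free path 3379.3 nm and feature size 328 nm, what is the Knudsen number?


Knudsen number Kn = lambda / L
Kn = 3379.3 / 328
Kn = 10.3027

10.3027


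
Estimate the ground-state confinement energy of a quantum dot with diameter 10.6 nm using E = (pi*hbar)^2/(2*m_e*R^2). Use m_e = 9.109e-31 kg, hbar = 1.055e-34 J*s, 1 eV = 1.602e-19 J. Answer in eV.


Radius R = 10.6/2 = 5.3 nm = 5.3e-09 m
E = (pi * 1.055e-34)^2 / (2 * 9.109e-31 * (5.3e-09)^2)
E(J) = 2.14661e-21
E = E(J) / 1.602e-19 = 0.0134 eV

0.0134


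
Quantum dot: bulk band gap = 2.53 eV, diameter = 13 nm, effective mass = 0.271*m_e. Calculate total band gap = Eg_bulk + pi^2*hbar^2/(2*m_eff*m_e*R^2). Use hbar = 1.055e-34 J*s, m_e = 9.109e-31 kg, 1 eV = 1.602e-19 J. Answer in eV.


Radius R = 13/2 nm = 6.5e-09 m
Confinement energy dE = pi^2 * hbar^2 / (2 * m_eff * m_e * R^2)
dE = pi^2 * (1.055e-34)^2 / (2 * 0.271 * 9.109e-31 * (6.5e-09)^2) J, divided by 1.602e-19 J/eV
dE = 0.0329 eV
Total band gap = E_g(bulk) + dE = 2.53 + 0.0329 = 2.5629 eV

2.5629


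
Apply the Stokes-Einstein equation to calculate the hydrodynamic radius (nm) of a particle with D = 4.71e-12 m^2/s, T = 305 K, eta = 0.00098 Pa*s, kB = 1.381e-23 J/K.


Stokes-Einstein: R = kB*T / (6*pi*eta*D)
R = 1.381e-23 * 305 / (6 * pi * 0.00098 * 4.71e-12)
R = 4.84112e-08 m = 48.41 nm

48.41


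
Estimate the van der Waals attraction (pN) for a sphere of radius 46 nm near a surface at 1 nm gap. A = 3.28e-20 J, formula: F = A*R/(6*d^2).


Convert to SI: R = 46 nm = 4.6e-08 m, d = 1 nm = 1e-09 m
F = A * R / (6 * d^2)
F = 3.28e-20 * 4.6e-08 / (6 * (1e-09)^2)
F = 2.51467e-10 N = 251.467 pN

251.467


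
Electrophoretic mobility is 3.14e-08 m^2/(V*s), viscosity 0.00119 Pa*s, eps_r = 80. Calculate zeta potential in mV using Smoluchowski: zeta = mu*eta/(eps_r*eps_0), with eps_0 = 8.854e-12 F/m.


Smoluchowski equation: zeta = mu * eta / (eps_r * eps_0)
zeta = 3.14e-08 * 0.00119 / (80 * 8.854e-12)
zeta = 0.052753 V = 52.75 mV

52.75


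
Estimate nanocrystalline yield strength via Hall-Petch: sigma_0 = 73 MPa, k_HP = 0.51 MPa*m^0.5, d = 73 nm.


d = 73 nm = 7.3e-08 m
sqrt(d) = 0.0002701851
Hall-Petch contribution = k / sqrt(d) = 0.51 / 0.0002701851 = 1887.6 MPa
sigma = sigma_0 + k/sqrt(d) = 73 + 1887.6 = 1960.6 MPa

1960.6


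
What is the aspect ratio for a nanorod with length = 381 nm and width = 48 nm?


Aspect ratio AR = length / diameter
AR = 381 / 48
AR = 7.94

7.94


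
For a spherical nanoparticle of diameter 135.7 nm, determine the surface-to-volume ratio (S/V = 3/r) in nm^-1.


Radius r = 135.7/2 = 67.85 nm
S/V = 3 / r = 3 / 67.85
S/V = 0.0442 nm^-1

0.0442


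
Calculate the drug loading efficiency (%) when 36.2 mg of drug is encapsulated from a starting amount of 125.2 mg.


Drug loading efficiency = (drug loaded / drug initial) * 100
DLE = 36.2 / 125.2 * 100
DLE = 0.2891 * 100
DLE = 28.91%

28.91


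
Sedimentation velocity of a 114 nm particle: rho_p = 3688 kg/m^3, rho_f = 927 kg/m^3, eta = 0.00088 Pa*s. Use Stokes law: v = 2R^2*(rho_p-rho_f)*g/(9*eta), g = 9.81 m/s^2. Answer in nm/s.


Radius R = 114/2 nm = 5.7e-08 m
Density difference = 3688 - 927 = 2761 kg/m^3
v = 2 * R^2 * (rho_p - rho_f) * g / (9 * eta)
v = 2 * (5.7e-08)^2 * 2761 * 9.81 / (9 * 0.00088)
v = 2.22223e-08 m/s = 22.2223 nm/s

22.2223


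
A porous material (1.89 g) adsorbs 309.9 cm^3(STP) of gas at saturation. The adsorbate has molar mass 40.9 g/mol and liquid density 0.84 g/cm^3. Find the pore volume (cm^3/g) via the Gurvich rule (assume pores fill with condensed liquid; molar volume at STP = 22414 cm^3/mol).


Moles adsorbed n = V_ads / 22414 = 309.9 / 22414 = 1.382618e-02 mol
Liquid volume V_liq = n * M / rho_liq = 1.382618e-02 * 40.9 / 0.84 = 0.67320 cm^3
Specific pore volume V_pore = V_liq / m_sample = 0.67320 / 1.89
V_pore = 0.3562 cm^3/g

0.3562


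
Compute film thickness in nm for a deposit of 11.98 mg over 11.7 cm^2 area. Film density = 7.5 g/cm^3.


Convert: m = 11.98 mg = 1.1980e-05 kg, A = 11.7 cm^2 = 1.1700e-03 m^2, rho = 7.5 g/cm^3 = 7500 kg/m^3
t = m / (A * rho)
t = 1.1980e-05 / (1.1700e-03 * 7500)
t = 1.3652e-06 m = 1365.2 nm

1365.2


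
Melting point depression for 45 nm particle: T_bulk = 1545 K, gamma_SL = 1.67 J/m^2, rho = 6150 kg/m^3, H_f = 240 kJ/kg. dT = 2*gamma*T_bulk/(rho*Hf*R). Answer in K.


Radius R = 45/2 = 22.5 nm = 2.25e-08 m
Convert H_f = 240 kJ/kg = 240000 J/kg
dT = 2 * gamma_SL * T_bulk / (rho * H_f * R)
dT = 2 * 1.67 * 1545 / (6150 * 240000 * 2.25e-08)
dT = 155.4 K

155.4


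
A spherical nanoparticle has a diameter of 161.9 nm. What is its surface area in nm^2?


Radius r = 161.9/2 = 80.95 nm
Surface area SA = 4 * pi * r^2
SA = 4 * pi * (80.95)^2
SA = 82346.2 nm^2

82346.2


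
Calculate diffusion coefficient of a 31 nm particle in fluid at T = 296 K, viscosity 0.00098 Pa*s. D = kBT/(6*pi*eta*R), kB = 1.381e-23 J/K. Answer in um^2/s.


Radius R = 31/2 = 15.5 nm = 1.55e-08 m
D = kB*T / (6*pi*eta*R)
D = 1.381e-23 * 296 / (6 * pi * 0.00098 * 1.55e-08)
D = 1.42767e-11 m^2/s = 14.277 um^2/s

14.277


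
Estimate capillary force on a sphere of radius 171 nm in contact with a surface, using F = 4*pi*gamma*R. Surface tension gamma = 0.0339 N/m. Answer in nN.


Convert radius: R = 171 nm = 1.71e-07 m
F = 4 * pi * gamma * R
F = 4 * pi * 0.0339 * 1.71e-07
F = 7.2846e-08 N = 72.846 nN

72.846


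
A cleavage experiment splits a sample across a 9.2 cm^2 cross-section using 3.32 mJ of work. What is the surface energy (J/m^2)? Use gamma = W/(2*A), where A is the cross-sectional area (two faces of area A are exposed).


Convert: A = 9.2 cm^2 = 0.00092 m^2, W = 3.32 mJ = 0.00332 J
Cleaving exposes two faces of area A, so total new surface = 2*A and gamma = W / (2*A)
gamma = 0.00332 / (2 * 0.00092)
gamma = 1.804 J/m^2

1.804


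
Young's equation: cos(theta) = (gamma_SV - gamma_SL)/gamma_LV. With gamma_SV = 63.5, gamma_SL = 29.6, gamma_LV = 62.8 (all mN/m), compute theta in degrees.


cos(theta) = (gamma_SV - gamma_SL) / gamma_LV
cos(theta) = (63.5 - 29.6) / 62.8
cos(theta) = 0.539809
theta = arccos(0.539809) = 57.33 degrees

57.33


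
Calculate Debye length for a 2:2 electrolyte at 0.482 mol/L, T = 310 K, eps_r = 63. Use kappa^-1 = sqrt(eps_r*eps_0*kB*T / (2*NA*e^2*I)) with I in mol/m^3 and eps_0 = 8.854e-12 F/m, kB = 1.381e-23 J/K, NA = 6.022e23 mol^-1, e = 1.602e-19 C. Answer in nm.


Ionic strength I = 0.482 * 2^2 * 1000 = 1928 mol/m^3
kappa^-1 = sqrt(63 * 8.854e-12 * 1.381e-23 * 310 / (2 * 6.022e23 * (1.602e-19)^2 * 1928))
kappa^-1 = 0.2 nm

0.2


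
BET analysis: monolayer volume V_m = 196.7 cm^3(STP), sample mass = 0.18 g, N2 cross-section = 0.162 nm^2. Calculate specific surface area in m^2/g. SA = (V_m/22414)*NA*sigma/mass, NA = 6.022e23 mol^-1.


Number of moles in monolayer = V_m / 22414 = 196.7 / 22414 = 0.00877577
Number of molecules = moles * NA = 0.00877577 * 6.022e23
SA = molecules * sigma / mass
SA = (196.7 / 22414) * 6.022e23 * 0.162e-18 / 0.18
SA = 4756.3 m^2/g

4756.3


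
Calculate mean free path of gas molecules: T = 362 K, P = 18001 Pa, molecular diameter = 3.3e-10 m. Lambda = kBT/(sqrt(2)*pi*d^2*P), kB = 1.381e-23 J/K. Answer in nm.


Mean free path: lambda = kB*T / (sqrt(2) * pi * d^2 * P)
lambda = 1.381e-23 * 362 / (sqrt(2) * pi * (3.3e-10)^2 * 18001)
lambda = 5.74001e-07 m
lambda = 574.0 nm

574.0


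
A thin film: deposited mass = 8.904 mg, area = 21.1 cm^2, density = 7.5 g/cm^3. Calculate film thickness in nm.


Convert: m = 8.904 mg = 8.9040e-06 kg, A = 21.1 cm^2 = 2.1100e-03 m^2, rho = 7.5 g/cm^3 = 7500 kg/m^3
t = m / (A * rho)
t = 8.9040e-06 / (2.1100e-03 * 7500)
t = 5.6265e-07 m = 562.7 nm

562.7


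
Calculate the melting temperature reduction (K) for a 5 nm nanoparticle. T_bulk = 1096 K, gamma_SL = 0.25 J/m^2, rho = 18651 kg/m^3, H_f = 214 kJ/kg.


Radius R = 5/2 = 2.5 nm = 2.5e-09 m
Convert H_f = 214 kJ/kg = 214000 J/kg
dT = 2 * gamma_SL * T_bulk / (rho * H_f * R)
dT = 2 * 0.25 * 1096 / (18651 * 214000 * 2.5e-09)
dT = 54.9 K

54.9


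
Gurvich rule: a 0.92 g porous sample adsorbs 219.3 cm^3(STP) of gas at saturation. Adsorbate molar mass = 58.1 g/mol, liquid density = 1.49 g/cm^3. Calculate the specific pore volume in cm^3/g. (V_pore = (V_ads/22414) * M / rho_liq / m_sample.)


Moles adsorbed n = V_ads / 22414 = 219.3 / 22414 = 9.784064e-03 mol
Liquid volume V_liq = n * M / rho_liq = 9.784064e-03 * 58.1 / 1.49 = 0.38151 cm^3
Specific pore volume V_pore = V_liq / m_sample = 0.38151 / 0.92
V_pore = 0.4147 cm^3/g

0.4147


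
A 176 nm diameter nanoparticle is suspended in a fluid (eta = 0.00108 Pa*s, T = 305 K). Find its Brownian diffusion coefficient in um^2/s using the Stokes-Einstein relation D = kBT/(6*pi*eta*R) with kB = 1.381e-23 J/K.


Radius R = 176/2 = 88 nm = 8.8e-08 m
D = kB*T / (6*pi*eta*R)
D = 1.381e-23 * 305 / (6 * pi * 0.00108 * 8.8e-08)
D = 2.35118e-12 m^2/s = 2.351 um^2/s

2.351


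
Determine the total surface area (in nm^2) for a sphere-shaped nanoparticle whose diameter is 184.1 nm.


Radius r = 184.1/2 = 92.05 nm
Surface area SA = 4 * pi * r^2
SA = 4 * pi * (92.05)^2
SA = 106477.4 nm^2

106477.4


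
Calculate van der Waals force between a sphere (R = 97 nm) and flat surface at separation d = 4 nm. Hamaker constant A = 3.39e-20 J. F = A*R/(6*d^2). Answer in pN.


Convert to SI: R = 97 nm = 9.7e-08 m, d = 4 nm = 4e-09 m
F = A * R / (6 * d^2)
F = 3.39e-20 * 9.7e-08 / (6 * (4e-09)^2)
F = 3.42531e-11 N = 34.253 pN

34.253


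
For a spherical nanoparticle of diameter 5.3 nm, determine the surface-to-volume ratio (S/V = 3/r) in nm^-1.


Radius r = 5.3/2 = 2.65 nm
S/V = 3 / r = 3 / 2.65
S/V = 1.1321 nm^-1

1.1321


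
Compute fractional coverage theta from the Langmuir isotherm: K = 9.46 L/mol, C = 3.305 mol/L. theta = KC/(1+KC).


Langmuir isotherm: theta = K*C / (1 + K*C)
K*C = 9.46 * 3.305 = 31.2653
theta = 31.2653 / (1 + 31.2653) = 31.2653 / 32.2653
theta = 0.969

0.969


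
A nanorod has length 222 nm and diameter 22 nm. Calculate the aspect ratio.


Aspect ratio AR = length / diameter
AR = 222 / 22
AR = 10.09

10.09


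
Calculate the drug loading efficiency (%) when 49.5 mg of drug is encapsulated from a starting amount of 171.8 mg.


Drug loading efficiency = (drug loaded / drug initial) * 100
DLE = 49.5 / 171.8 * 100
DLE = 0.2881 * 100
DLE = 28.81%

28.81


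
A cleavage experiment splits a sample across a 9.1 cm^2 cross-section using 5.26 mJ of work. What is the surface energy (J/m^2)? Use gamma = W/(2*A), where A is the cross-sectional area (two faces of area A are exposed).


Convert: A = 9.1 cm^2 = 0.00091 m^2, W = 5.26 mJ = 0.00526 J
Cleaving exposes two faces of area A, so total new surface = 2*A and gamma = W / (2*A)
gamma = 0.00526 / (2 * 0.00091)
gamma = 2.89 J/m^2

2.89


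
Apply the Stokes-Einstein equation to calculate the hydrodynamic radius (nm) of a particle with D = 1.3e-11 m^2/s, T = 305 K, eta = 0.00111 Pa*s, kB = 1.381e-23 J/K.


Stokes-Einstein: R = kB*T / (6*pi*eta*D)
R = 1.381e-23 * 305 / (6 * pi * 0.00111 * 1.3e-11)
R = 1.54855e-08 m = 15.49 nm

15.49


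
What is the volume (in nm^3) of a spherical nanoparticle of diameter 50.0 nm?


Radius r = 50.0/2 = 25 nm
Volume V = (4/3) * pi * r^3
V = (4/3) * pi * (25)^3
V = 65449.85 nm^3

65449.85


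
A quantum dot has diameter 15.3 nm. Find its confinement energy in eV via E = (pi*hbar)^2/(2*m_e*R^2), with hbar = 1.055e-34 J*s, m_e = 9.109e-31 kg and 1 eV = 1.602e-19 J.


Radius R = 15.3/2 = 7.65 nm = 7.65e-09 m
E = (pi * 1.055e-34)^2 / (2 * 9.109e-31 * (7.65e-09)^2)
E(J) = 1.03034e-21
E = E(J) / 1.602e-19 = 0.0064 eV

0.0064


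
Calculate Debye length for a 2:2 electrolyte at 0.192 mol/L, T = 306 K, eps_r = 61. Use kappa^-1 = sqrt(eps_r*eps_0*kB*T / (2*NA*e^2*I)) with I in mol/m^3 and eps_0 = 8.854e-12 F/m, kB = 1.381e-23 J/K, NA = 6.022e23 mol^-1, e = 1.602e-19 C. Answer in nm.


Ionic strength I = 0.192 * 2^2 * 1000 = 768 mol/m^3
kappa^-1 = sqrt(61 * 8.854e-12 * 1.381e-23 * 306 / (2 * 6.022e23 * (1.602e-19)^2 * 768))
kappa^-1 = 0.31 nm

0.31


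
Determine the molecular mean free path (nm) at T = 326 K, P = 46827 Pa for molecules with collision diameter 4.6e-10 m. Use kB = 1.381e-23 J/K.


Mean free path: lambda = kB*T / (sqrt(2) * pi * d^2 * P)
lambda = 1.381e-23 * 326 / (sqrt(2) * pi * (4.6e-10)^2 * 46827)
lambda = 1.02267e-07 m
lambda = 102.27 nm

102.27


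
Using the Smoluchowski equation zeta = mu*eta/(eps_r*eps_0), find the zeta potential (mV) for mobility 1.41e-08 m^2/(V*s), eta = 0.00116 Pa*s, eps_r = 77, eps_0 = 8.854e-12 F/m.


Smoluchowski equation: zeta = mu * eta / (eps_r * eps_0)
zeta = 1.41e-08 * 0.00116 / (77 * 8.854e-12)
zeta = 0.023991 V = 23.99 mV

23.99


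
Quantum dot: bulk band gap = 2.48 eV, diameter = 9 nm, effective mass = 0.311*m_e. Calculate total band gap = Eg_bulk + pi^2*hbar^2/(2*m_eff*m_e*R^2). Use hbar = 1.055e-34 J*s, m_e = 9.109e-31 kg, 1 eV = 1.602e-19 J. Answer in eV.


Radius R = 9/2 nm = 4.5e-09 m
Confinement energy dE = pi^2 * hbar^2 / (2 * m_eff * m_e * R^2)
dE = pi^2 * (1.055e-34)^2 / (2 * 0.311 * 9.109e-31 * (4.5e-09)^2) J, divided by 1.602e-19 J/eV
dE = 0.0598 eV
Total band gap = E_g(bulk) + dE = 2.48 + 0.0598 = 2.5398 eV

2.5398


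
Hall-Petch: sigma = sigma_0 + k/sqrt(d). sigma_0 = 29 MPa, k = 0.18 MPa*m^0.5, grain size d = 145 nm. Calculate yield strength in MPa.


d = 145 nm = 1.45e-07 m
sqrt(d) = 0.0003807887
Hall-Petch contribution = k / sqrt(d) = 0.18 / 0.0003807887 = 472.7 MPa
sigma = sigma_0 + k/sqrt(d) = 29 + 472.7 = 501.7 MPa

501.7


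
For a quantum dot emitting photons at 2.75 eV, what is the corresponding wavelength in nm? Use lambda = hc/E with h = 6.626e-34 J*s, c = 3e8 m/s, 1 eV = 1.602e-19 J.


Convert energy: E = 2.75 eV = 2.75 * 1.602e-19 = 4.4055e-19 J
lambda = h*c / E = 6.626e-34 * 3e8 / 4.4055e-19
lambda = 4.51209e-07 m = 451.2 nm

451.2


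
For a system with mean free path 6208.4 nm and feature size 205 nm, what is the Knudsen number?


Knudsen number Kn = lambda / L
Kn = 6208.4 / 205
Kn = 30.2849

30.2849


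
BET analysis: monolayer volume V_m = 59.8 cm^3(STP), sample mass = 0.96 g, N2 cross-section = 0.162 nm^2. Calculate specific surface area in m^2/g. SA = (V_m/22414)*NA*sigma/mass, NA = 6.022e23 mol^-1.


Number of moles in monolayer = V_m / 22414 = 59.8 / 22414 = 0.00266798
Number of molecules = moles * NA = 0.00266798 * 6.022e23
SA = molecules * sigma / mass
SA = (59.8 / 22414) * 6.022e23 * 0.162e-18 / 0.96
SA = 271.1 m^2/g

271.1


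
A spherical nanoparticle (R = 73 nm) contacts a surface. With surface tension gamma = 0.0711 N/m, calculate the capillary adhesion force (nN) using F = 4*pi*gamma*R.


Convert radius: R = 73 nm = 7.3e-08 m
F = 4 * pi * gamma * R
F = 4 * pi * 0.0711 * 7.3e-08
F = 6.52232e-08 N = 65.2232 nN

65.2232


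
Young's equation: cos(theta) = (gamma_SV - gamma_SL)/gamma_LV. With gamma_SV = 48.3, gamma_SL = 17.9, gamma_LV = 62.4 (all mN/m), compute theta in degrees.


cos(theta) = (gamma_SV - gamma_SL) / gamma_LV
cos(theta) = (48.3 - 17.9) / 62.4
cos(theta) = 0.487179
theta = arccos(0.487179) = 60.84 degrees

60.84


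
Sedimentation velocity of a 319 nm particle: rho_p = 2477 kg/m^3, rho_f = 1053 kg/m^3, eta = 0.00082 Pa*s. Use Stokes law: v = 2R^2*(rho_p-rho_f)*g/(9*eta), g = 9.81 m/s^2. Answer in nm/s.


Radius R = 319/2 nm = 1.595e-07 m
Density difference = 2477 - 1053 = 1424 kg/m^3
v = 2 * R^2 * (rho_p - rho_f) * g / (9 * eta)
v = 2 * (1.595e-07)^2 * 1424 * 9.81 / (9 * 0.00082)
v = 9.63106e-08 m/s = 96.3106 nm/s

96.3106


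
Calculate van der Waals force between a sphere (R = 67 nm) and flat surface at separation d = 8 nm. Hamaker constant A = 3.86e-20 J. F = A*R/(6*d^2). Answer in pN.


Convert to SI: R = 67 nm = 6.7e-08 m, d = 8 nm = 8e-09 m
F = A * R / (6 * d^2)
F = 3.86e-20 * 6.7e-08 / (6 * (8e-09)^2)
F = 6.7349e-12 N = 6.735 pN

6.735


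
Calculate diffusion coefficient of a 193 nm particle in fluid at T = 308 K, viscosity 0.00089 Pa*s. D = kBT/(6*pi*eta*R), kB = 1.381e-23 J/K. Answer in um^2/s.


Radius R = 193/2 = 96.5 nm = 9.65e-08 m
D = kB*T / (6*pi*eta*R)
D = 1.381e-23 * 308 / (6 * pi * 0.00089 * 9.65e-08)
D = 2.6274e-12 m^2/s = 2.627 um^2/s

2.627


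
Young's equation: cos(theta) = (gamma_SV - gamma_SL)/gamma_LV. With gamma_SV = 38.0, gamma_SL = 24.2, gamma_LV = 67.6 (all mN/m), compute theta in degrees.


cos(theta) = (gamma_SV - gamma_SL) / gamma_LV
cos(theta) = (38.0 - 24.2) / 67.6
cos(theta) = 0.204142
theta = arccos(0.204142) = 78.22 degrees

78.22


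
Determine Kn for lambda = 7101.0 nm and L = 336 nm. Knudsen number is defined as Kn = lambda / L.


Knudsen number Kn = lambda / L
Kn = 7101.0 / 336
Kn = 21.1339

21.1339


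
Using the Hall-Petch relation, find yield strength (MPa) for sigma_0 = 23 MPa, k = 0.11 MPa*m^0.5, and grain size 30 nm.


d = 30 nm = 3e-08 m
sqrt(d) = 0.0001732051
Hall-Petch contribution = k / sqrt(d) = 0.11 / 0.0001732051 = 635.1 MPa
sigma = sigma_0 + k/sqrt(d) = 23 + 635.1 = 658.1 MPa

658.1


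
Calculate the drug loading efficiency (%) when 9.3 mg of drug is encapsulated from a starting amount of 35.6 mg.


Drug loading efficiency = (drug loaded / drug initial) * 100
DLE = 9.3 / 35.6 * 100
DLE = 0.2612 * 100
DLE = 26.12%

26.12


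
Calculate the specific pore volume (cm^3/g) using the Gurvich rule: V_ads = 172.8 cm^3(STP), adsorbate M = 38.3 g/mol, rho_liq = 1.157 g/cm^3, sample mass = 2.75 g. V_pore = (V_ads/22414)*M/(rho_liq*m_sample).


Moles adsorbed n = V_ads / 22414 = 172.8 / 22414 = 7.709467e-03 mol
Liquid volume V_liq = n * M / rho_liq = 7.709467e-03 * 38.3 / 1.157 = 0.25521 cm^3
Specific pore volume V_pore = V_liq / m_sample = 0.25521 / 2.75
V_pore = 0.0928 cm^3/g

0.0928


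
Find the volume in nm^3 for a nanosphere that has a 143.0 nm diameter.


Radius r = 143.0/2 = 71.5 nm
Volume V = (4/3) * pi * r^3
V = (4/3) * pi * (71.5)^3
V = 1531111.2 nm^3

1531111.2


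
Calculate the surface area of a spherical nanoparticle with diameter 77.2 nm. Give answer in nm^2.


Radius r = 77.2/2 = 38.6 nm
Surface area SA = 4 * pi * r^2
SA = 4 * pi * (38.6)^2
SA = 18723.39 nm^2

18723.39


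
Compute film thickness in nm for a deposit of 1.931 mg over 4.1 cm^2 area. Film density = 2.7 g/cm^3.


Convert: m = 1.931 mg = 1.9310e-06 kg, A = 4.1 cm^2 = 4.1000e-04 m^2, rho = 2.7 g/cm^3 = 2700 kg/m^3
t = m / (A * rho)
t = 1.9310e-06 / (4.1000e-04 * 2700)
t = 1.7444e-06 m = 1744.4 nm

1744.4


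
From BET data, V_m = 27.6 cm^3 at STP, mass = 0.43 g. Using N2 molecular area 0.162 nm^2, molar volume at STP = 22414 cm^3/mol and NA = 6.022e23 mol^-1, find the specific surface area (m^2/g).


Number of moles in monolayer = V_m / 22414 = 27.6 / 22414 = 0.00123137
Number of molecules = moles * NA = 0.00123137 * 6.022e23
SA = molecules * sigma / mass
SA = (27.6 / 22414) * 6.022e23 * 0.162e-18 / 0.43
SA = 279.4 m^2/g

279.4
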